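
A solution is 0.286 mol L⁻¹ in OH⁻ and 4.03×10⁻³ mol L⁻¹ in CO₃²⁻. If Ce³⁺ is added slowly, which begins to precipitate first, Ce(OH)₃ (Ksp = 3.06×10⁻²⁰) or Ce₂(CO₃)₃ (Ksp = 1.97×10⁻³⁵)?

Ce(OH)₃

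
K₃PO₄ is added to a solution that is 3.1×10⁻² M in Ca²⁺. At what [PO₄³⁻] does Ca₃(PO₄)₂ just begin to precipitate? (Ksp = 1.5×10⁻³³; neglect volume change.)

Precipitation begins when Q = Ksp.
Ca₃(PO₄)₂(s) ⇌ 3 Ca²⁺(aq) + 2 PO₄³⁻(aq)
Ksp = [Ca²⁺]^3[PO₄³⁻]^2 = [PO₄³⁻]^2(3.1×10⁻²)^3
[PO₄³⁻]^2 = 1.5×10⁻³³ / (3.1×10⁻²)^3 = 5.0×10⁻²⁹
[PO₄³⁻] = 7.1×10⁻¹⁵ M

7.1×10⁻¹⁵ M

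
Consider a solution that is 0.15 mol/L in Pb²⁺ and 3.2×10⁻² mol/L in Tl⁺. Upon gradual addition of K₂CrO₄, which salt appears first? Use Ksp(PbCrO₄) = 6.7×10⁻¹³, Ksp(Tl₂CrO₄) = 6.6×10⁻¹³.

PbCrO₄

Precipitation of each salt begins when its ion product equals Ksp.
For PbCrO₄: [CrO₄²⁻] = (Ksp/[Pb²⁺]) = 4.5×10⁻¹² mol/L
For Tl₂CrO₄: [CrO₄²⁻] = (Ksp/[Tl⁺]^2) = 6.4×10⁻¹⁰ mol/L
The smaller threshold [CrO₄²⁻] is reached first, so PbCrO₄ precipitates first.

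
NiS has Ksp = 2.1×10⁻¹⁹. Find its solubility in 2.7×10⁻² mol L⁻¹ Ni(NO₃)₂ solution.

7.8×10⁻¹⁸ M

NiS(s) ⇌ Ni²⁺(aq) + S²⁻(aq)
The solution already contains Ni²⁺ at 2.7×10⁻² mol L⁻¹. Let s be the molar solubility of NiS.
[Ni²⁺] ≈ 2.7×10⁻² mol L⁻¹ (common ion dominates); [S²⁻] = s.
Ksp = [Ni²⁺][S²⁻] = (2.7×10⁻²)s
s = 2.1×10⁻¹⁹ / (2.7×10⁻²) = 7.8×10⁻¹⁸
s = 7.8×10⁻¹⁸ mol L⁻¹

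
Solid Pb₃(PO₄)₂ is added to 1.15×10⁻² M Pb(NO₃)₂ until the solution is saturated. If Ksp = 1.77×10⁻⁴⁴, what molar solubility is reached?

5.39×10⁻²⁰ M

Pb₃(PO₄)₂(s) ⇌ 3 Pb²⁺(aq) + 2 PO₄³⁻(aq)
Let s be the solubility of Pb₃(PO₄)₂ here. The common ion gives [Pb²⁺] ≈ 1.15×10⁻² M, and [PO₄³⁻] = 2s.
Ksp = [Pb²⁺]^3[PO₄³⁻]^2 = (1.15×10⁻²)^3(2s)^2
(2s)^2 = 1.77×10⁻⁴⁴ / (1.15×10⁻²)^3 = 1.16×10⁻³⁸
s = 5.39×10⁻²⁰ M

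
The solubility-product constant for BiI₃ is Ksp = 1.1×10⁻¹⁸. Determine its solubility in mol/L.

1.4×10⁻⁵ M

BiI₃(s) ⇌ Bi³⁺(aq) + 3 I⁻(aq)
Let s be the molar solubility. Then [Bi³⁺] = s and [I⁻] = 3s.
Ksp = [Bi³⁺][I⁻]^3 = s · (3s)^3 = 27s^4
27s^4 = 1.1×10⁻¹⁸  ⇒  s^4 = 4.1×10⁻²⁰
Taking the 4th root, s = 1.4×10⁻⁵ mol/L.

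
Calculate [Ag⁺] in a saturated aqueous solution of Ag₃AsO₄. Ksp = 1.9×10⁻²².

4.9×10⁻⁶ M

Ag₃AsO₄(s) ⇌ 3 Ag⁺(aq) + AsO₄³⁻(aq)
Let s be the molar solubility. Then [Ag⁺] = 3s and [AsO₄³⁻] = s.
Ksp = [Ag⁺]^3[AsO₄³⁻] = (3s)^3 · s = 27s^4 = 1.9×10⁻²²
s = 1.6×10⁻⁶ M
[Ag⁺] = 3s = 4.9×10⁻⁶ M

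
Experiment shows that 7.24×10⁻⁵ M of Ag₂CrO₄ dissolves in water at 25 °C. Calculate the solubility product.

Ksp = 1.52×10⁻¹²

Ag₂CrO₄(s) ⇌ 2 Ag⁺(aq) + CrO₄²⁻(aq)
With molar solubility s: [Ag⁺] = 2s, [CrO₄²⁻] = s.
Ksp = [Ag⁺]^2[CrO₄²⁻] = (2s)^2 · s = 4s^3
Ksp = 4 × (7.24×10⁻⁵)^3 = 1.52×10⁻¹²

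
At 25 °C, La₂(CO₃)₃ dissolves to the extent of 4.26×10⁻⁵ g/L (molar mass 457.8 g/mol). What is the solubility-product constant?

s = (4.26×10⁻⁵ g L⁻¹)/(457.8 g mol⁻¹) = 9.3054×10⁻⁸ M
La₂(CO₃)₃(s) ⇌ 2 La³⁺(aq) + 3 CO₃²⁻(aq)
Call the molar solubility s, so that [La³⁺] = 2s and [CO₃²⁻] = 3s.
Ksp = [La³⁺]^2[CO₃²⁻]^3 = (2s)^2 · (3s)^3 = 108s^5
Ksp = 108 × (9.3054×10⁻⁸)^5 = 7.54×10⁻³⁴

Ksp = 7.54×10⁻³⁴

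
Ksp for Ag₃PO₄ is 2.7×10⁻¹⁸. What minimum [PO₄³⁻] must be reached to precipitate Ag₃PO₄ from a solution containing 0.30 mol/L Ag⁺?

Precipitation of each salt begins when its ion product equals Ksp.
Ag₃PO₄(s) ⇌ 3 Ag⁺(aq) + PO₄³⁻(aq)
Ksp = [Ag⁺]^3[PO₄³⁻] = [PO₄³⁻](0.30)^3
[PO₄³⁻] = 2.7×10⁻¹⁸ / (0.30)^3 = 1.0×10⁻¹⁶
[PO₄³⁻] = 1.0×10⁻¹⁶ mol/L

1.0×10⁻¹⁶ M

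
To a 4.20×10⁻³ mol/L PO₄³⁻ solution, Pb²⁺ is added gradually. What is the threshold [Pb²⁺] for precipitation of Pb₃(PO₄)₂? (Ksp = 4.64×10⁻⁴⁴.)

The threshold for precipitation is Q = Ksp.
Pb₃(PO₄)₂(s) ⇌ 3 Pb²⁺(aq) + 2 PO₄³⁻(aq)
Ksp = [Pb²⁺]^3[PO₄³⁻]^2 = [Pb²⁺]^3(4.20×10⁻³)^2
[Pb²⁺]^3 = 4.64×10⁻⁴⁴ / (4.20×10⁻³)^2 = 2.63×10⁻³⁹
[Pb²⁺] = 1.38×10⁻¹³ mol/L

1.38×10⁻¹³ M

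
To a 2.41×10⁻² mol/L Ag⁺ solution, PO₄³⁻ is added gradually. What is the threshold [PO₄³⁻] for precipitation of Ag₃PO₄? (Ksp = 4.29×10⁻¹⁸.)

Each salt precipitates once Q = Ksp for that salt.
Ag₃PO₄(s) ⇌ 3 Ag⁺(aq) + PO₄³⁻(aq)
Ksp = [Ag⁺]^3[PO₄³⁻] = [PO₄³⁻](2.41×10⁻²)^3
[PO₄³⁻] = 4.29×10⁻¹⁸ / (2.41×10⁻²)^3 = 3.06×10⁻¹³
[PO₄³⁻] = 3.06×10⁻¹³ mol/L

3.06×10⁻¹³ M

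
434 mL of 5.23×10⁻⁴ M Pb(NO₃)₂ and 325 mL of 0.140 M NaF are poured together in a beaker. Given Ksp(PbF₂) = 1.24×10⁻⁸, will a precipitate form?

Total volume after mixing = 434 + 325 = 759 mL.
[Pb²⁺] = (5.23×10⁻⁴)(434)/759 = 2.99×10⁻⁴ M
[F⁻] = (0.140)(325)/759 = 5.99×10⁻² M
Q = [Pb²⁺][F⁻]^2 = 1.07×10⁻⁶
Q = 1.07×10⁻⁶ > Ksp = 1.24×10⁻⁸, so the solution is supersaturated and PbF₂ precipitates.

Yes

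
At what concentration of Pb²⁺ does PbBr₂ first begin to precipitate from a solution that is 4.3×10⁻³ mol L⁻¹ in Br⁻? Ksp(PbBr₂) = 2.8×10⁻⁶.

0.15 M

Precipitation begins when Q = Ksp.
PbBr₂(s) ⇌ Pb²⁺(aq) + 2 Br⁻(aq)
Ksp = [Pb²⁺][Br⁻]^2 = [Pb²⁺](4.3×10⁻³)^2
[Pb²⁺] = 2.8×10⁻⁶ / (4.3×10⁻³)^2 = 0.15
[Pb²⁺] = 0.15 mol L⁻¹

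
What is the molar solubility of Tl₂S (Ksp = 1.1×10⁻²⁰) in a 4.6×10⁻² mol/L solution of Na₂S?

Tl₂S(s) ⇌ 2 Tl⁺(aq) + S²⁻(aq)
With S²⁻ already at 4.6×10⁻² mol/L and s small, take [S²⁻] ≈ 4.6×10⁻² mol/L and [Tl⁺] = 2s.
Ksp = [Tl⁺]^2[S²⁻] = (2s)^2(4.6×10⁻²)
(2s)^2 = 1.1×10⁻²⁰ / (4.6×10⁻²) = 2.4×10⁻¹⁹
s = 2.4×10⁻¹⁰ mol/L

2.4×10⁻¹⁰ M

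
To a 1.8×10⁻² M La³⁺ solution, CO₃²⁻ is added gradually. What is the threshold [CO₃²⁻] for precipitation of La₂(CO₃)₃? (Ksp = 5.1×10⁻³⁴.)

A salt starts to precipitate once the ion product Q reaches its Ksp.
La₂(CO₃)₃(s) ⇌ 2 La³⁺(aq) + 3 CO₃²⁻(aq)
Ksp = [La³⁺]^2[CO₃²⁻]^3 = [CO₃²⁻]^3(1.8×10⁻²)^2
[CO₃²⁻]^3 = 5.1×10⁻³⁴ / (1.8×10⁻²)^2 = 1.6×10⁻³⁰
[CO₃²⁻] = 1.2×10⁻¹⁰ M

1.2×10⁻¹⁰ M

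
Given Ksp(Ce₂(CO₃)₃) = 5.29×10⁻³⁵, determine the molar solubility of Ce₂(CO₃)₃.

5.47×10⁻⁸ M

Ce₂(CO₃)₃(s) ⇌ 2 Ce³⁺(aq) + 3 CO₃²⁻(aq)
With molar solubility s: [Ce³⁺] = 2s, [CO₃²⁻] = 3s.
Ksp = [Ce³⁺]^2[CO₃²⁻]^3 = (2s)^2 · (3s)^3 = 108s^5
108s^5 = 5.29×10⁻³⁵  ⇒  s^5 = 4.90×10⁻³⁷
Taking the 5th root, s = 5.47×10⁻⁸ mol/L.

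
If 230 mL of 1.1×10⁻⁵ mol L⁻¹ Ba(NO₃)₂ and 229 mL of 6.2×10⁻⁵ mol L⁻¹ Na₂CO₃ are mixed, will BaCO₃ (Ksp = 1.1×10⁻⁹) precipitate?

No

Total volume after mixing = 230 + 229 = 459 mL.
[Ba²⁺] = (1.1×10⁻⁵)(230)/459 = 5.5×10⁻⁶ mol L⁻¹
[CO₃²⁻] = (6.2×10⁻⁵)(229)/459 = 3.1×10⁻⁵ mol L⁻¹
Q = [Ba²⁺][CO₃²⁻] = 1.7×10⁻¹⁰
Since Q (1.7×10⁻¹⁰) is less than Ksp (1.1×10⁻⁹), no BaCO₃ precipitates.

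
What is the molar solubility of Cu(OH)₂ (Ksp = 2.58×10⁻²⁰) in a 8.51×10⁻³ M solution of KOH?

Cu(OH)₂(s) ⇌ Cu²⁺(aq) + 2 OH⁻(aq)
The solution already contains OH⁻ at 8.51×10⁻³ M. Let s be the molar solubility of Cu(OH)₂.
[OH⁻] ≈ 8.51×10⁻³ M (common ion dominates); [Cu²⁺] = s.
Ksp = [Cu²⁺][OH⁻]^2 = s(8.51×10⁻³)^2
s = 2.58×10⁻²⁰ / (8.51×10⁻³)^2 = 3.56×10⁻¹⁶
s = 3.56×10⁻¹⁶ M

3.56×10⁻¹⁶ M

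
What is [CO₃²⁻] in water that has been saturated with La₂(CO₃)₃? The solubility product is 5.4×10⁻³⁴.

La₂(CO₃)₃(s) ⇌ 2 La³⁺(aq) + 3 CO₃²⁻(aq)
Call the molar solubility s, so that [La³⁺] = 2s and [CO₃²⁻] = 3s.
Ksp = [La³⁺]^2[CO₃²⁻]^3 = (2s)^2 · (3s)^3 = 108s^5 = 5.4×10⁻³⁴
s = 8.7×10⁻⁸ mol/L
[CO₃²⁻] = 3s = 2.6×10⁻⁷ mol/L

2.6×10⁻⁷ M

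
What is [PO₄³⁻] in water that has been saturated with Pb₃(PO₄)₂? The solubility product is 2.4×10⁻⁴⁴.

1.5×10⁻⁹ M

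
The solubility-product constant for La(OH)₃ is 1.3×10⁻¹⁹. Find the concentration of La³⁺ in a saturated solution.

La(OH)₃(s) ⇌ La³⁺(aq) + 3 OH⁻(aq)
Call the molar solubility s, so that [La³⁺] = s and [OH⁻] = 3s.
Ksp = [La³⁺][OH⁻]^3 = s · (3s)^3 = 27s^4 = 1.3×10⁻¹⁹
s = 8.3×10⁻⁶ mol/L
[La³⁺] = s = 8.3×10⁻⁶ mol/L

8.3×10⁻⁶ M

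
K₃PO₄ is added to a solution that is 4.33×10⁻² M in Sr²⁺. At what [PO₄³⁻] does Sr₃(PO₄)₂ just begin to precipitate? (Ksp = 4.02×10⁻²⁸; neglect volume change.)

Precipitation begins when Q = Ksp.
Sr₃(PO₄)₂(s) ⇌ 3 Sr²⁺(aq) + 2 PO₄³⁻(aq)
Ksp = [Sr²⁺]^3[PO₄³⁻]^2 = [PO₄³⁻]^2(4.33×10⁻²)^3
[PO₄³⁻]^2 = 4.02×10⁻²⁸ / (4.33×10⁻²)^3 = 4.95×10⁻²⁴
[PO₄³⁻] = 2.23×10⁻¹² M

2.23×10⁻¹² M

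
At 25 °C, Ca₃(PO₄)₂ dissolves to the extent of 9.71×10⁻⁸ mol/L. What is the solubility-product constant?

Ksp = 9.32×10⁻³⁴

Ca₃(PO₄)₂(s) ⇌ 3 Ca²⁺(aq) + 2 PO₄³⁻(aq)
With molar solubility s: [Ca²⁺] = 3s, [PO₄³⁻] = 2s.
Ksp = [Ca²⁺]^3[PO₄³⁻]^2 = (3s)^3 · (2s)^2 = 108s^5
Ksp = 108 × (9.71×10⁻⁸)^5 = 9.32×10⁻³⁴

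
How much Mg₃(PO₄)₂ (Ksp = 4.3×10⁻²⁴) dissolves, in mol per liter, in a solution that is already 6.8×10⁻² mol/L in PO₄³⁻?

Mg₃(PO₄)₂(s) ⇌ 3 Mg²⁺(aq) + 2 PO₄³⁻(aq)
PO₄³⁻ is already present at 6.8×10⁻² mol/L. If s mol/L of Mg₃(PO₄)₂ dissolves, [Mg²⁺] = 3s while [PO₄³⁻] ≈ 6.8×10⁻² mol/L.
Ksp = [Mg²⁺]^3[PO₄³⁻]^2 = (3s)^3(6.8×10⁻²)^2
(3s)^3 = 4.3×10⁻²⁴ / (6.8×10⁻²)^2 = 9.3×10⁻²²
s = 3.3×10⁻⁸ mol/L

3.3×10⁻⁸ M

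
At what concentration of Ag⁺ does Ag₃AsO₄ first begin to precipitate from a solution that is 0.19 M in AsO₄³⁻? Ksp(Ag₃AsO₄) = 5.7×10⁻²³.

6.7×10⁻⁸ M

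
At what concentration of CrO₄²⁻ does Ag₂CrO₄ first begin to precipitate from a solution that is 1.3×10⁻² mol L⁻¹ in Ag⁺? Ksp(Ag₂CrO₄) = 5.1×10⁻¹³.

3.0×10⁻⁹ M

The threshold for precipitation is Q = Ksp.
Ag₂CrO₄(s) ⇌ 2 Ag⁺(aq) + CrO₄²⁻(aq)
Ksp = [Ag⁺]^2[CrO₄²⁻] = [CrO₄²⁻](1.3×10⁻²)^2
[CrO₄²⁻] = 5.1×10⁻¹³ / (1.3×10⁻²)^2 = 3.0×10⁻⁹
[CrO₄²⁻] = 3.0×10⁻⁹ mol L⁻¹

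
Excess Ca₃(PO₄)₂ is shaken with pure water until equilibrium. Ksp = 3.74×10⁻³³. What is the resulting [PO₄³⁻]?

2.56×10⁻⁷ M

Ca₃(PO₄)₂(s) ⇌ 3 Ca²⁺(aq) + 2 PO₄³⁻(aq)
Let s be the molar solubility. Then [Ca²⁺] = 3s and [PO₄³⁻] = 2s.
Ksp = [Ca²⁺]^3[PO₄³⁻]^2 = (3s)^3 · (2s)^2 = 108s^5 = 3.74×10⁻³³
s = 1.28×10⁻⁷ mol/L
[PO₄³⁻] = 2s = 2.56×10⁻⁷ mol/L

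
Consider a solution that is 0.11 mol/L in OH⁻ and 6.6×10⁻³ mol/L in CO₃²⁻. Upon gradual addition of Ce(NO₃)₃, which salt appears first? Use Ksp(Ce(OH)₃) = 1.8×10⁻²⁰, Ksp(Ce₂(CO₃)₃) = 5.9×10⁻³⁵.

Ce(OH)₃

Precipitation begins when Q = Ksp.
For Ce(OH)₃: [Ce³⁺] = (Ksp/[OH⁻]^3) = 1.4×10⁻¹⁷ mol/L
For Ce₂(CO₃)₃: [Ce³⁺] = (Ksp/[CO₃²⁻]^3)^(1/2) = 1.4×10⁻¹⁴ mol/L
The smaller threshold [Ce³⁺] is reached first, so Ce(OH)₃ precipitates first.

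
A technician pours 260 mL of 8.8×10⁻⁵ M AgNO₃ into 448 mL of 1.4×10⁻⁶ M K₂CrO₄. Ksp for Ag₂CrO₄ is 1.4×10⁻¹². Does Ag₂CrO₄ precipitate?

Total volume after mixing = 260 + 448 = 708 mL.
[Ag⁺] = (8.8×10⁻⁵)(260)/708 = 3.2×10⁻⁵ M
[CrO₄²⁻] = (1.4×10⁻⁶)(448)/708 = 8.9×10⁻⁷ M
Q = [Ag⁺]^2[CrO₄²⁻] = 9.3×10⁻¹⁶
Q < Ksp (9.3×10⁻¹⁶ vs 1.4×10⁻¹²); the solution remains unsaturated and no precipitate forms.

No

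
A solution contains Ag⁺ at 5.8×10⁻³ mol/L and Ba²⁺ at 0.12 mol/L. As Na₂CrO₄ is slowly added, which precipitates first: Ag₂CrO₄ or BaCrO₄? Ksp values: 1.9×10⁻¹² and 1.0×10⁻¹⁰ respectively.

BaCrO₄

Precipitation of each salt begins when its ion product equals Ksp.
For Ag₂CrO₄: [CrO₄²⁻] = (Ksp/[Ag⁺]^2) = 5.6×10⁻⁸ mol/L
For BaCrO₄: [CrO₄²⁻] = (Ksp/[Ba²⁺]) = 8.3×10⁻¹⁰ mol/L
Since BaCrO₄ needs less CrO₄²⁻ to reach saturation, it precipitates first.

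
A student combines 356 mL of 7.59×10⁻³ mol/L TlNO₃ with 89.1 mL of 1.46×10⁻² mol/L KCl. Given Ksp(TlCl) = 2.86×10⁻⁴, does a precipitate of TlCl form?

No

After mixing, V = 356 mL + 89.1 mL = 445.1 mL.
[Tl⁺] = (7.59×10⁻³)(356)/445.1 = 6.07×10⁻³ mol/L
[Cl⁻] = (1.46×10⁻²)(89.1)/445.1 = 2.92×10⁻³ mol/L
Q = [Tl⁺][Cl⁻] = 1.77×10⁻⁵
Q = 1.77×10⁻⁵ < Ksp = 2.86×10⁻⁴, so the solution is unsaturated and no precipitate forms.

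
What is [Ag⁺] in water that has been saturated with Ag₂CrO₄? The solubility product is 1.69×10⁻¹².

Ag₂CrO₄(s) ⇌ 2 Ag⁺(aq) + CrO₄²⁻(aq)
For each mole of Ag₂CrO₄ that dissolves per liter, [Ag⁺] = 2s and [CrO₄²⁻] = s; let s denote this solubility.
Ksp = [Ag⁺]^2[CrO₄²⁻] = (2s)^2 · s = 4s^3 = 1.69×10⁻¹²
s = 7.50×10⁻⁵ mol/L
[Ag⁺] = 2s = 1.50×10⁻⁴ mol/L

1.50×10⁻⁴ M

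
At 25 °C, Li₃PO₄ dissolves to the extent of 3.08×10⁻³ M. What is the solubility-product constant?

Li₃PO₄(s) ⇌ 3 Li⁺(aq) + PO₄³⁻(aq)
If s mol/L of Li₃PO₄ dissolves, [Li⁺] = 3s and [PO₄³⁻] = s.
Ksp = [Li⁺]^3[PO₄³⁻] = (3s)^3 · s = 27s^4
Ksp = 27 × (3.08×10⁻³)^4 = 2.43×10⁻⁹

Ksp = 2.43×10⁻⁹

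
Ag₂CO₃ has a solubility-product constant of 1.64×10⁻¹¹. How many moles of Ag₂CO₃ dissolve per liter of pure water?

Ag₂CO₃(s) ⇌ 2 Ag⁺(aq) + CO₃²⁻(aq)
If s mol/L of Ag₂CO₃ dissolves, [Ag⁺] = 2s and [CO₃²⁻] = s.
Ksp = [Ag⁺]^2[CO₃²⁻] = (2s)^2 · s = 4s^3
4s^3 = 1.64×10⁻¹¹  ⇒  s^3 = 4.10×10⁻¹²
Taking the 3rd root, s = 1.60×10⁻⁴ M.

1.60×10⁻⁴ M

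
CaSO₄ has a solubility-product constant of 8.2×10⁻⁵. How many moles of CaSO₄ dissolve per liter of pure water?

9.1×10⁻³ M

CaSO₄(s) ⇌ Ca²⁺(aq) + SO₄²⁻(aq)
If s mol/L of CaSO₄ dissolves, [Ca²⁺] = s and [SO₄²⁻] = s.
Ksp = [Ca²⁺][SO₄²⁻] = s · s = s^2
s^2 = 8.2×10⁻⁵
s = (8.2×10⁻⁵)^(1/2) = 9.1×10⁻³ M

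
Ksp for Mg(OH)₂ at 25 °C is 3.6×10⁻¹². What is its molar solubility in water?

9.7×10⁻⁵ M

Mg(OH)₂(s) ⇌ Mg²⁺(aq) + 2 OH⁻(aq)
Call the molar solubility s, so that [Mg²⁺] = s and [OH⁻] = 2s.
Ksp = [Mg²⁺][OH⁻]^2 = s · (2s)^2 = 4s^3
4s^3 = 3.6×10⁻¹²  ⇒  s^3 = 9.0×10⁻¹³
s = (9.0×10⁻¹³)^(1/3) = 9.7×10⁻⁵ mol/L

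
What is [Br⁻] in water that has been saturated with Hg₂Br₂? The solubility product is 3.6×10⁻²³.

4.2×10⁻⁸ M

Hg₂Br₂(s) ⇌ Hg₂²⁺(aq) + 2 Br⁻(aq)
Call the molar solubility s, so that [Hg₂²⁺] = s and [Br⁻] = 2s.
Ksp = [Hg₂²⁺][Br⁻]^2 = s · (2s)^2 = 4s^3 = 3.6×10⁻²³
s = 2.1×10⁻⁸ mol/L
[Br⁻] = 2s = 4.2×10⁻⁸ mol/L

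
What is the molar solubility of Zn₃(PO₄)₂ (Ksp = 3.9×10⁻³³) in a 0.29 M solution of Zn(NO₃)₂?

2.0×10⁻¹⁶ M

Zn₃(PO₄)₂(s) ⇌ 3 Zn²⁺(aq) + 2 PO₄³⁻(aq)
Zn²⁺ is already present at 0.29 M. If s mol/L of Zn₃(PO₄)₂ dissolves, [PO₄³⁻] = 2s while [Zn²⁺] ≈ 0.29 M.
Ksp = [Zn²⁺]^3[PO₄³⁻]^2 = (0.29)^3(2s)^2
(2s)^2 = 3.9×10⁻³³ / (0.29)^3 = 1.6×10⁻³¹
s = 2.0×10⁻¹⁶ M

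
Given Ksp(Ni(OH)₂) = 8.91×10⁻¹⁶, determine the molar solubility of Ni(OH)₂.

6.06×10⁻⁶ M

Ni(OH)₂(s) ⇌ Ni²⁺(aq) + 2 OH⁻(aq)
With molar solubility s: [Ni²⁺] = s, [OH⁻] = 2s.
Ksp = [Ni²⁺][OH⁻]^2 = s · (2s)^2 = 4s^3
4s^3 = 8.91×10⁻¹⁶  ⇒  s^3 = 2.23×10⁻¹⁶
s = (2.23×10⁻¹⁶)^(1/3) = 6.06×10⁻⁶ M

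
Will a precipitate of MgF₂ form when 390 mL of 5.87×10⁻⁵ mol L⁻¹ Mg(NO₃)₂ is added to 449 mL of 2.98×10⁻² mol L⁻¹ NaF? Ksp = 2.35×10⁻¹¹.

Yes

The combined volume is 839 mL.
[Mg²⁺] = (5.87×10⁻⁵)(390)/839 = 2.73×10⁻⁵ mol L⁻¹
[F⁻] = (2.98×10⁻²)(449)/839 = 1.59×10⁻² mol L⁻¹
Q = [Mg²⁺][F⁻]^2 = 6.94×10⁻⁹
Because Q > Ksp (6.94×10⁻⁹ vs 2.35×10⁻¹¹), a precipitate of MgF₂ forms.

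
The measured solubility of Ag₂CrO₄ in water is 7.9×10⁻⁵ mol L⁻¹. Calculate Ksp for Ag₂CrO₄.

Ag₂CrO₄(s) ⇌ 2 Ag⁺(aq) + CrO₄²⁻(aq)
With molar solubility s: [Ag⁺] = 2s, [CrO₄²⁻] = s.
Ksp = [Ag⁺]^2[CrO₄²⁻] = (2s)^2 · s = 4s^3
Ksp = 4 × (7.9×10⁻⁵)^3 = 2.0×10⁻¹²

Ksp = 2.0×10⁻¹²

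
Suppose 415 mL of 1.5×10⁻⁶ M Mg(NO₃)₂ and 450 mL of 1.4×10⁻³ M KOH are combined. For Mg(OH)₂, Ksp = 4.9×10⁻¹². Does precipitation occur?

No

Total volume after mixing = 415 + 450 = 865 mL.
[Mg²⁺] = (1.5×10⁻⁶)(415)/865 = 7.2×10⁻⁷ M
[OH⁻] = (1.4×10⁻³)(450)/865 = 7.3×10⁻⁴ M
Q = [Mg²⁺][OH⁻]^2 = 3.8×10⁻¹³
Since Q (3.8×10⁻¹³) is less than Ksp (4.9×10⁻¹²), no Mg(OH)₂ precipitates.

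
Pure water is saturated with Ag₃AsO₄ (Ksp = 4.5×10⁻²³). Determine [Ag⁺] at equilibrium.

Ag₃AsO₄(s) ⇌ 3 Ag⁺(aq) + AsO₄³⁻(aq)
Call the molar solubility s, so that [Ag⁺] = 3s and [AsO₄³⁻] = s.
Ksp = [Ag⁺]^3[AsO₄³⁻] = (3s)^3 · s = 27s^4 = 4.5×10⁻²³
s = 1.1×10⁻⁶ M
[Ag⁺] = 3s = 3.4×10⁻⁶ M

3.4×10⁻⁶ M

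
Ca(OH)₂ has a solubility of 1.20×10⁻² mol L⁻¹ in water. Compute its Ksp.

Ksp = 6.91×10⁻⁶

Ca(OH)₂(s) ⇌ Ca²⁺(aq) + 2 OH⁻(aq)
For each mole of Ca(OH)₂ that dissolves per liter, [Ca²⁺] = s and [OH⁻] = 2s; let s denote this solubility.
Ksp = [Ca²⁺][OH⁻]^2 = s · (2s)^2 = 4s^3
Ksp = 4 × (1.20×10⁻²)^3 = 6.91×10⁻⁶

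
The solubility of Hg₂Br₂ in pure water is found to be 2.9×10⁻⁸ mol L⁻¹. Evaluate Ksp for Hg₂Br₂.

Ksp = 9.8×10⁻²³

Hg₂Br₂(s) ⇌ Hg₂²⁺(aq) + 2 Br⁻(aq)
Let s be the molar solubility. Then [Hg₂²⁺] = s and [Br⁻] = 2s.
Ksp = [Hg₂²⁺][Br⁻]^2 = s · (2s)^2 = 4s^3
Ksp = 4 × (2.9×10⁻⁸)^3 = 9.8×10⁻²³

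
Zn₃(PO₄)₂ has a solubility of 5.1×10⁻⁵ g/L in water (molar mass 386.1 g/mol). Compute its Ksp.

Ksp = 4.3×10⁻³³

Convert to molarity: s = 5.1×10⁻⁵ / 386.1 = 1.321×10⁻⁷ mol/L
Zn₃(PO₄)₂(s) ⇌ 3 Zn²⁺(aq) + 2 PO₄³⁻(aq)
If s mol/L of Zn₃(PO₄)₂ dissolves, [Zn²⁺] = 3s and [PO₄³⁻] = 2s.
Ksp = [Zn²⁺]^3[PO₄³⁻]^2 = (3s)^3 · (2s)^2 = 108s^5
Ksp = 108 × (1.321×10⁻⁷)^5 = 4.3×10⁻³³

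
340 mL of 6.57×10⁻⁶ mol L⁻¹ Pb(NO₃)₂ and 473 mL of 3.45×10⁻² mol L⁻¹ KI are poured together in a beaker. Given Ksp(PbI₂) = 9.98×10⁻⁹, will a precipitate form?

No

The combined volume is 813 mL.
[Pb²⁺] = (6.57×10⁻⁶)(340)/813 = 2.75×10⁻⁶ mol L⁻¹
[I⁻] = (3.45×10⁻²)(473)/813 = 2.01×10⁻² mol L⁻¹
Q = [Pb²⁺][I⁻]^2 = 1.11×10⁻⁹
Since Q (1.11×10⁻⁹) is less than Ksp (9.98×10⁻⁹), no PbI₂ precipitates.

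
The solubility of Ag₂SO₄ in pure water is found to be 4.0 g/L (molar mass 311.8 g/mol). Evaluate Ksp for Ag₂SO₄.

Ksp = 8.4×10⁻⁶

Convert to molarity: s = 4.0 / 311.8 = 1.283×10⁻² mol/L
Ag₂SO₄(s) ⇌ 2 Ag⁺(aq) + SO₄²⁻(aq)
If s mol/L of Ag₂SO₄ dissolves, [Ag⁺] = 2s and [SO₄²⁻] = s.
Ksp = [Ag⁺]^2[SO₄²⁻] = (2s)^2 · s = 4s^3
Ksp = 4 × (1.283×10⁻²)^3 = 8.4×10⁻⁶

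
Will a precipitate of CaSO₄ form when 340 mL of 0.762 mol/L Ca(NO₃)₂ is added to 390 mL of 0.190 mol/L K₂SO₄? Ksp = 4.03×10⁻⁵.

Yes

After mixing, V = 340 mL + 390 mL = 730 mL.
[Ca²⁺] = (0.762)(340)/730 = 0.355 mol/L
[SO₄²⁻] = (0.190)(390)/730 = 0.102 mol/L
Q = [Ca²⁺][SO₄²⁻] = 3.60×10⁻²
Q = 3.60×10⁻² > Ksp = 4.03×10⁻⁵, so the solution is supersaturated and CaSO₄ precipitates.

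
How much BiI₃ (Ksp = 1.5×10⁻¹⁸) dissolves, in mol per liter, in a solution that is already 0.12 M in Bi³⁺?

7.7×10⁻⁷ M

BiI₃(s) ⇌ Bi³⁺(aq) + 3 I⁻(aq)
With Bi³⁺ already at 0.12 M and s small, take [Bi³⁺] ≈ 0.12 M and [I⁻] = 3s.
Ksp = [Bi³⁺][I⁻]^3 = (0.12)(3s)^3
(3s)^3 = 1.5×10⁻¹⁸ / (0.12) = 1.3×10⁻¹⁷
s = 7.7×10⁻⁷ M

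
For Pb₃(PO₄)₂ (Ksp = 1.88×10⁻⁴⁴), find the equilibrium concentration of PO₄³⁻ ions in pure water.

1.41×10⁻⁹ M

Pb₃(PO₄)₂(s) ⇌ 3 Pb²⁺(aq) + 2 PO₄³⁻(aq)
If s mol/L of Pb₃(PO₄)₂ dissolves, [Pb²⁺] = 3s and [PO₄³⁻] = 2s.
Ksp = [Pb²⁺]^3[PO₄³⁻]^2 = (3s)^3 · (2s)^2 = 108s^5 = 1.88×10⁻⁴⁴
s = 7.05×10⁻¹⁰ M
[PO₄³⁻] = 2s = 1.41×10⁻⁹ M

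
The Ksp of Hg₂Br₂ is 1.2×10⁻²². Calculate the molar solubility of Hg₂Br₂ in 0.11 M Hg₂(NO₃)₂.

1.7×10⁻¹¹ M

Hg₂Br₂(s) ⇌ Hg₂²⁺(aq) + 2 Br⁻(aq)
The solution already contains Hg₂²⁺ at 0.11 M. Let s be the molar solubility of Hg₂Br₂.
[Hg₂²⁺] ≈ 0.11 M (common ion dominates); [Br⁻] = 2s.
Ksp = [Hg₂²⁺][Br⁻]^2 = (0.11)(2s)^2
(2s)^2 = 1.2×10⁻²² / (0.11) = 1.1×10⁻²¹
s = 1.7×10⁻¹¹ M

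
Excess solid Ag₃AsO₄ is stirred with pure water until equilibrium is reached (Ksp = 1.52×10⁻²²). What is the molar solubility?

1.54×10⁻⁶ M

Ag₃AsO₄(s) ⇌ 3 Ag⁺(aq) + AsO₄³⁻(aq)
For each mole of Ag₃AsO₄ that dissolves per liter, [Ag⁺] = 3s and [AsO₄³⁻] = s; let s denote this solubility.
Ksp = [Ag⁺]^3[AsO₄³⁻] = (3s)^3 · s = 27s^4
27s^4 = 1.52×10⁻²²  ⇒  s^4 = 5.63×10⁻²⁴
s = (5.63×10⁻²⁴)^(1/4) = 1.54×10⁻⁶ mol L⁻¹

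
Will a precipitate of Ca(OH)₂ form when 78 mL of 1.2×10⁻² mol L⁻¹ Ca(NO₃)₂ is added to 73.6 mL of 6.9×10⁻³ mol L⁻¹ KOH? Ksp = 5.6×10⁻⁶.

No

Total volume after mixing = 78 + 73.6 = 151.6 mL.
[Ca²⁺] = (1.2×10⁻²)(78)/151.6 = 6.2×10⁻³ mol L⁻¹
[OH⁻] = (6.9×10⁻³)(73.6)/151.6 = 3.3×10⁻³ mol L⁻¹
Q = [Ca²⁺][OH⁻]^2 = 6.9×10⁻⁸
Q = 6.9×10⁻⁸ < Ksp = 5.6×10⁻⁶, so the solution is unsaturated and no precipitate forms.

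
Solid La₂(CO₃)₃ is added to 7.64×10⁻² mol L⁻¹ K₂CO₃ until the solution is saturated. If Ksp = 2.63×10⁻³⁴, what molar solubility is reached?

La₂(CO₃)₃(s) ⇌ 2 La³⁺(aq) + 3 CO₃²⁻(aq)
With CO₃²⁻ already at 7.64×10⁻² mol L⁻¹ and s small, take [CO₃²⁻] ≈ 7.64×10⁻² mol L⁻¹ and [La³⁺] = 2s.
Ksp = [La³⁺]^2[CO₃²⁻]^3 = (2s)^2(7.64×10⁻²)^3
(2s)^2 = 2.63×10⁻³⁴ / (7.64×10⁻²)^3 = 5.90×10⁻³¹
s = 3.84×10⁻¹⁶ mol L⁻¹

3.84×10⁻¹⁶ M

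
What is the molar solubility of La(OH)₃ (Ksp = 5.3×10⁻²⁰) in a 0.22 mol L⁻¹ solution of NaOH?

La(OH)₃(s) ⇌ La³⁺(aq) + 3 OH⁻(aq)
The solution already contains OH⁻ at 0.22 mol L⁻¹. Let s be the molar solubility of La(OH)₃.
[OH⁻] ≈ 0.22 mol L⁻¹ (common ion dominates); [La³⁺] = s.
Ksp = [La³⁺][OH⁻]^3 = s(0.22)^3
s = 5.3×10⁻²⁰ / (0.22)^3 = 5.0×10⁻¹⁸
s = 5.0×10⁻¹⁸ mol L⁻¹

5.0×10⁻¹⁸ M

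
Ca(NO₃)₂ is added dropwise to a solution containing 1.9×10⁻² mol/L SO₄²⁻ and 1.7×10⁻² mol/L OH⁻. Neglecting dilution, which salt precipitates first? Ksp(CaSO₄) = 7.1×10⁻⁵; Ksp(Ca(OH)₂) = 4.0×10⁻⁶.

Precipitation of each salt begins when its ion product equals Ksp.
For CaSO₄: [Ca²⁺] = (Ksp/[SO₄²⁻]) = 3.7×10⁻³ mol/L
For Ca(OH)₂: [Ca²⁺] = (Ksp/[OH⁻]^2) = 1.4×10⁻² mol/L
Since CaSO₄ needs less Ca²⁺ to reach saturation, it precipitates first.

CaSO₄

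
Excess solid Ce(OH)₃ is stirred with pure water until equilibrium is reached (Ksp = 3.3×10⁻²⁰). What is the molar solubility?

5.9×10⁻⁶ M

Ce(OH)₃(s) ⇌ Ce³⁺(aq) + 3 OH⁻(aq)
Let s be the molar solubility. Then [Ce³⁺] = s and [OH⁻] = 3s.
Ksp = [Ce³⁺][OH⁻]^3 = s · (3s)^3 = 27s^4
27s^4 = 3.3×10⁻²⁰  ⇒  s^4 = 1.2×10⁻²¹
Taking the 4th root, s = 5.9×10⁻⁶ mol L⁻¹.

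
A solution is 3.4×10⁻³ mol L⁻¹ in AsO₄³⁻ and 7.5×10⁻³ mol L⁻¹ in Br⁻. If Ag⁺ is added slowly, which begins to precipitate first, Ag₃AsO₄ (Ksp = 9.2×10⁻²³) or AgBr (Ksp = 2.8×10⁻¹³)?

A salt starts to precipitate once the ion product Q reaches its Ksp.
For Ag₃AsO₄: [Ag⁺] = (Ksp/[AsO₄³⁻])^(1/3) = 3.0×10⁻⁷ mol L⁻¹
For AgBr: [Ag⁺] = (Ksp/[Br⁻]) = 3.7×10⁻¹¹ mol L⁻¹
The smaller threshold [Ag⁺] is reached first, so AgBr precipitates first.

AgBr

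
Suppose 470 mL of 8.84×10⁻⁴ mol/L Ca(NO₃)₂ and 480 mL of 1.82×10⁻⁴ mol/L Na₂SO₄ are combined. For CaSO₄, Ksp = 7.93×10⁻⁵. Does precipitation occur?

No

The combined volume is 950 mL.
[Ca²⁺] = (8.84×10⁻⁴)(470)/950 = 4.37×10⁻⁴ mol/L
[SO₄²⁻] = (1.82×10⁻⁴)(480)/950 = 9.20×10⁻⁵ mol/L
Q = [Ca²⁺][SO₄²⁻] = 4.02×10⁻⁸
Since Q (4.02×10⁻⁸) is less than Ksp (7.93×10⁻⁵), no CaSO₄ precipitates.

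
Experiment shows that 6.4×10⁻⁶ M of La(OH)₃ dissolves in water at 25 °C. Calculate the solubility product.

La(OH)₃(s) ⇌ La³⁺(aq) + 3 OH⁻(aq)
Call the molar solubility s, so that [La³⁺] = s and [OH⁻] = 3s.
Ksp = [La³⁺][OH⁻]^3 = s · (3s)^3 = 27s^4
Ksp = 27 × (6.4×10⁻⁶)^4 = 4.5×10⁻²⁰

Ksp = 4.5×10⁻²⁰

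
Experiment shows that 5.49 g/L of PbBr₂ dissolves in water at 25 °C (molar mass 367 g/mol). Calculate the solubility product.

Ksp = 1.34×10⁻⁵

s = (5.49 g L⁻¹)/(367 g mol⁻¹) = 1.4959×10⁻² M
PbBr₂(s) ⇌ Pb²⁺(aq) + 2 Br⁻(aq)
Call the molar solubility s, so that [Pb²⁺] = s and [Br⁻] = 2s.
Ksp = [Pb²⁺][Br⁻]^2 = s · (2s)^2 = 4s^3
Ksp = 4 × (1.4959×10⁻²)^3 = 1.34×10⁻⁵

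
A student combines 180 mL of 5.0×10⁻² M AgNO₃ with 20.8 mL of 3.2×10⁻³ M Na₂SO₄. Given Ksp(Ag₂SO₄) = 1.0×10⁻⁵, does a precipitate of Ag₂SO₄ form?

No

After mixing, V = 180 mL + 20.8 mL = 200.8 mL.
[Ag⁺] = (5.0×10⁻²)(180)/200.8 = 4.5×10⁻² M
[SO₄²⁻] = (3.2×10⁻³)(20.8)/200.8 = 3.3×10⁻⁴ M
Q = [Ag⁺]^2[SO₄²⁻] = 6.7×10⁻⁷
Q < Ksp (6.7×10⁻⁷ vs 1.0×10⁻⁵); the solution remains unsaturated and no precipitate forms.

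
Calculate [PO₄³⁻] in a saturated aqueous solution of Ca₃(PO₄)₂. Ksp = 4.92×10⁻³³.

2.71×10⁻⁷ M

Ca₃(PO₄)₂(s) ⇌ 3 Ca²⁺(aq) + 2 PO₄³⁻(aq)
Call the molar solubility s, so that [Ca²⁺] = 3s and [PO₄³⁻] = 2s.
Ksp = [Ca²⁺]^3[PO₄³⁻]^2 = (3s)^3 · (2s)^2 = 108s^5 = 4.92×10⁻³³
s = 1.35×10⁻⁷ mol/L
[PO₄³⁻] = 2s = 2.71×10⁻⁷ mol/L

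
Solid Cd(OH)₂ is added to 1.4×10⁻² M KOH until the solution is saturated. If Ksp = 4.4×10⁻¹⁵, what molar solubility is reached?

2.2×10⁻¹¹ M

Cd(OH)₂(s) ⇌ Cd²⁺(aq) + 2 OH⁻(aq)
With OH⁻ already at 1.4×10⁻² M and s small, take [OH⁻] ≈ 1.4×10⁻² M and [Cd²⁺] = s.
Ksp = [Cd²⁺][OH⁻]^2 = s(1.4×10⁻²)^2
s = 4.4×10⁻¹⁵ / (1.4×10⁻²)^2 = 2.2×10⁻¹¹
s = 2.2×10⁻¹¹ M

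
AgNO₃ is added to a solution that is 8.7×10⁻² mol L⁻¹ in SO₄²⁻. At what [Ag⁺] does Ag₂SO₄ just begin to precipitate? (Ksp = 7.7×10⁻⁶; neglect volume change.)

9.4×10⁻³ M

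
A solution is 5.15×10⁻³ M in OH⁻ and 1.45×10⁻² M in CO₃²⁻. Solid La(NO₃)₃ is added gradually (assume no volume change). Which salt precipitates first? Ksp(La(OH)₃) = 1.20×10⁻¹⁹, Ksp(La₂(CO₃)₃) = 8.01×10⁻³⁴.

The threshold for precipitation is Q = Ksp.
For La(OH)₃: [La³⁺] = (Ksp/[OH⁻]^3) = 8.79×10⁻¹³ M
For La₂(CO₃)₃: [La³⁺] = (Ksp/[CO₃²⁻]^3)^(1/2) = 1.62×10⁻¹⁴ M
Since La₂(CO₃)₃ needs less La³⁺ to reach saturation, it precipitates first.

La₂(CO₃)₃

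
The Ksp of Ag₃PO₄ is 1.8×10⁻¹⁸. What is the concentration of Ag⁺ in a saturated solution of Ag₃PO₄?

Ag₃PO₄(s) ⇌ 3 Ag⁺(aq) + PO₄³⁻(aq)
With molar solubility s: [Ag⁺] = 3s, [PO₄³⁻] = s.
Ksp = [Ag⁺]^3[PO₄³⁻] = (3s)^3 · s = 27s^4 = 1.8×10⁻¹⁸
s = 1.6×10⁻⁵ mol/L
[Ag⁺] = 3s = 4.8×10⁻⁵ mol/L

4.8×10⁻⁵ M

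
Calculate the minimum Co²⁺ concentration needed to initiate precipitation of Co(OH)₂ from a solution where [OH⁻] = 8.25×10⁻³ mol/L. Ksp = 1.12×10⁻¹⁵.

1.65×10⁻¹¹ M

Each salt precipitates once Q = Ksp for that salt.
Co(OH)₂(s) ⇌ Co²⁺(aq) + 2 OH⁻(aq)
Ksp = [Co²⁺][OH⁻]^2 = [Co²⁺](8.25×10⁻³)^2
[Co²⁺] = 1.12×10⁻¹⁵ / (8.25×10⁻³)^2 = 1.65×10⁻¹¹
[Co²⁺] = 1.65×10⁻¹¹ mol/L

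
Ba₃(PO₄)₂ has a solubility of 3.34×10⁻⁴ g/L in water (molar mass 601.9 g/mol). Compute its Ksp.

Ksp = 5.68×10⁻³⁰

Convert to molarity: s = 3.34×10⁻⁴ / 601.9 = 5.5491×10⁻⁷ mol/L
Ba₃(PO₄)₂(s) ⇌ 3 Ba²⁺(aq) + 2 PO₄³⁻(aq)
If s mol/L of Ba₃(PO₄)₂ dissolves, [Ba²⁺] = 3s and [PO₄³⁻] = 2s.
Ksp = [Ba²⁺]^3[PO₄³⁻]^2 = (3s)^3 · (2s)^2 = 108s^5
Ksp = 108 × (5.5491×10⁻⁷)^5 = 5.68×10⁻³⁰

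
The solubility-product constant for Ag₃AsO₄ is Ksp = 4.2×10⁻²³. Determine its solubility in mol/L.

Ag₃AsO₄(s) ⇌ 3 Ag⁺(aq) + AsO₄³⁻(aq)
Let s be the molar solubility. Then [Ag⁺] = 3s and [AsO₄³⁻] = s.
Ksp = [Ag⁺]^3[AsO₄³⁻] = (3s)^3 · s = 27s^4
27s^4 = 4.2×10⁻²³  ⇒  s^4 = 1.6×10⁻²⁴
s = 1.1×10⁻⁶ mol L⁻¹

1.1×10⁻⁶ M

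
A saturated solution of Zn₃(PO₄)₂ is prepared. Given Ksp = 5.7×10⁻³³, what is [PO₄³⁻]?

2.8×10⁻⁷ M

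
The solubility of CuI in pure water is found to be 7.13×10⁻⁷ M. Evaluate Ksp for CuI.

CuI(s) ⇌ Cu⁺(aq) + I⁻(aq)
Call the molar solubility s, so that [Cu⁺] = s and [I⁻] = s.
Ksp = [Cu⁺][I⁻] = s · s = s^2
Ksp = (7.13×10⁻⁷)^2 = 5.08×10⁻¹³

Ksp = 5.08×10⁻¹³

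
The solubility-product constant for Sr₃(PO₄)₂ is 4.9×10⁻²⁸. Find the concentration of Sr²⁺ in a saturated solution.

Sr₃(PO₄)₂(s) ⇌ 3 Sr²⁺(aq) + 2 PO₄³⁻(aq)
For each mole of Sr₃(PO₄)₂ that dissolves per liter, [Sr²⁺] = 3s and [PO₄³⁻] = 2s; let s denote this solubility.
Ksp = [Sr²⁺]^3[PO₄³⁻]^2 = (3s)^3 · (2s)^2 = 108s^5 = 4.9×10⁻²⁸
s = 1.4×10⁻⁶ mol L⁻¹
[Sr²⁺] = 3s = 4.1×10⁻⁶ mol L⁻¹

4.1×10⁻⁶ M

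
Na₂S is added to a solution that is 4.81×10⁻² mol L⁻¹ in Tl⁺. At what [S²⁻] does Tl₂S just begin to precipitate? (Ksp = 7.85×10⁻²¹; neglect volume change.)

3.39×10⁻¹⁸ M

Precipitation of each salt begins when its ion product equals Ksp.
Tl₂S(s) ⇌ 2 Tl⁺(aq) + S²⁻(aq)
Ksp = [Tl⁺]^2[S²⁻] = [S²⁻](4.81×10⁻²)^2
[S²⁻] = 7.85×10⁻²¹ / (4.81×10⁻²)^2 = 3.39×10⁻¹⁸
[S²⁻] = 3.39×10⁻¹⁸ mol L⁻¹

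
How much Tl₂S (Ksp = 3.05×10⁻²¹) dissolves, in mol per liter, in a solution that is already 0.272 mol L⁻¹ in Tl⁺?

Tl₂S(s) ⇌ 2 Tl⁺(aq) + S²⁻(aq)
Let s be the solubility of Tl₂S here. The common ion gives [Tl⁺] ≈ 0.272 mol L⁻¹, and [S²⁻] = s.
Ksp = [Tl⁺]^2[S²⁻] = (0.272)^2s
s = 3.05×10⁻²¹ / (0.272)^2 = 4.12×10⁻²⁰
s = 4.12×10⁻²⁰ mol L⁻¹

4.12×10⁻²⁰ M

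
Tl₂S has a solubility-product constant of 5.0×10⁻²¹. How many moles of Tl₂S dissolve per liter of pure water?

Tl₂S(s) ⇌ 2 Tl⁺(aq) + S²⁻(aq)
For each mole of Tl₂S that dissolves per liter, [Tl⁺] = 2s and [S²⁻] = s; let s denote this solubility.
Ksp = [Tl⁺]^2[S²⁻] = (2s)^2 · s = 4s^3
4s^3 = 5.0×10⁻²¹  ⇒  s^3 = 1.3×10⁻²¹
Taking the 3rd root, s = 1.1×10⁻⁷ mol L⁻¹.

1.1×10⁻⁷ M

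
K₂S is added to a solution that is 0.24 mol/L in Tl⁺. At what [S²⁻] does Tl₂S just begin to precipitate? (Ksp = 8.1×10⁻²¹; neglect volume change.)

Each salt precipitates once Q = Ksp for that salt.
Tl₂S(s) ⇌ 2 Tl⁺(aq) + S²⁻(aq)
Ksp = [Tl⁺]^2[S²⁻] = [S²⁻](0.24)^2
[S²⁻] = 8.1×10⁻²¹ / (0.24)^2 = 1.4×10⁻¹⁹
[S²⁻] = 1.4×10⁻¹⁹ mol/L

1.4×10⁻¹⁹ M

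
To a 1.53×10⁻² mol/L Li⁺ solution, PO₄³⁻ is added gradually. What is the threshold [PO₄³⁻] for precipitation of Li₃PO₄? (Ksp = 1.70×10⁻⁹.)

4.75×10⁻⁴ M

Precipitation of each salt begins when its ion product equals Ksp.
Li₃PO₄(s) ⇌ 3 Li⁺(aq) + PO₄³⁻(aq)
Ksp = [Li⁺]^3[PO₄³⁻] = [PO₄³⁻](1.53×10⁻²)^3
[PO₄³⁻] = 1.70×10⁻⁹ / (1.53×10⁻²)^3 = 4.75×10⁻⁴
[PO₄³⁻] = 4.75×10⁻⁴ mol/L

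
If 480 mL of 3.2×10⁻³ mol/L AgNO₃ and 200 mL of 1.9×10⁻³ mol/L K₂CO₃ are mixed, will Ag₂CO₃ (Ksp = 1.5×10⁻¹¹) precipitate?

Yes

The combined volume is 680 mL.
[Ag⁺] = (3.2×10⁻³)(480)/680 = 2.3×10⁻³ mol/L
[CO₃²⁻] = (1.9×10⁻³)(200)/680 = 5.6×10⁻⁴ mol/L
Q = [Ag⁺]^2[CO₃²⁻] = 2.9×10⁻⁹
Since Q (2.9×10⁻⁹) exceeds Ksp (1.5×10⁻¹¹), Ag₂CO₃ will precipitate.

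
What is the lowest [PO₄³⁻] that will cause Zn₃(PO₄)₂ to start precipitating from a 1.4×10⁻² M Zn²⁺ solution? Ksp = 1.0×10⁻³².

6.0×10⁻¹⁴ M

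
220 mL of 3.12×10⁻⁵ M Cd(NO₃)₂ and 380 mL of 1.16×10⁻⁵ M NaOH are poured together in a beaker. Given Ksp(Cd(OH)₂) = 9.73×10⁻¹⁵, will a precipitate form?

No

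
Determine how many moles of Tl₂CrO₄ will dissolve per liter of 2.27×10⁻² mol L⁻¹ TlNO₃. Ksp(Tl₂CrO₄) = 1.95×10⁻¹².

Tl₂CrO₄(s) ⇌ 2 Tl⁺(aq) + CrO₄²⁻(aq)
With Tl⁺ already at 2.27×10⁻² mol L⁻¹ and s small, take [Tl⁺] ≈ 2.27×10⁻² mol L⁻¹ and [CrO₄²⁻] = s.
Ksp = [Tl⁺]^2[CrO₄²⁻] = (2.27×10⁻²)^2s
s = 1.95×10⁻¹² / (2.27×10⁻²)^2 = 3.78×10⁻⁹
s = 3.78×10⁻⁹ mol L⁻¹

3.78×10⁻⁹ M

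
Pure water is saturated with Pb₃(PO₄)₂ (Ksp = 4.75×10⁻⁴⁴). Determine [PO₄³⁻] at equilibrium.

1.70×10⁻⁹ M

Pb₃(PO₄)₂(s) ⇌ 3 Pb²⁺(aq) + 2 PO₄³⁻(aq)
Call the molar solubility s, so that [Pb²⁺] = 3s and [PO₄³⁻] = 2s.
Ksp = [Pb²⁺]^3[PO₄³⁻]^2 = (3s)^3 · (2s)^2 = 108s^5 = 4.75×10⁻⁴⁴
s = 8.49×10⁻¹⁰ mol L⁻¹
[PO₄³⁻] = 2s = 1.70×10⁻⁹ mol L⁻¹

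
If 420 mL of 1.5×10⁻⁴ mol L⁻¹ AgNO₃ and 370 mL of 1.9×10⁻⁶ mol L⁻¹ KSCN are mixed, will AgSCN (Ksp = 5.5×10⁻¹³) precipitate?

Yes

The combined volume is 790 mL.
[Ag⁺] = (1.5×10⁻⁴)(420)/790 = 8.0×10⁻⁵ mol L⁻¹
[SCN⁻] = (1.9×10⁻⁶)(370)/790 = 8.9×10⁻⁷ mol L⁻¹
Q = [Ag⁺][SCN⁻] = 7.1×10⁻¹¹
Since Q (7.1×10⁻¹¹) exceeds Ksp (5.5×10⁻¹³), AgSCN will precipitate.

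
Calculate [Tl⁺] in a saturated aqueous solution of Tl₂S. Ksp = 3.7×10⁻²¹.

Tl₂S(s) ⇌ 2 Tl⁺(aq) + S²⁻(aq)
If s mol/L of Tl₂S dissolves, [Tl⁺] = 2s and [S²⁻] = s.
Ksp = [Tl⁺]^2[S²⁻] = (2s)^2 · s = 4s^3 = 3.7×10⁻²¹
s = 9.7×10⁻⁸ M
[Tl⁺] = 2s = 1.9×10⁻⁷ M

1.9×10⁻⁷ M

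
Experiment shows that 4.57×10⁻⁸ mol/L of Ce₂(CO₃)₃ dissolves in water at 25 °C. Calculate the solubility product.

Ce₂(CO₃)₃(s) ⇌ 2 Ce³⁺(aq) + 3 CO₃²⁻(aq)
For each mole of Ce₂(CO₃)₃ that dissolves per liter, [Ce³⁺] = 2s and [CO₃²⁻] = 3s; let s denote this solubility.
Ksp = [Ce³⁺]^2[CO₃²⁻]^3 = (2s)^2 · (3s)^3 = 108s^5
Ksp = 108 × (4.57×10⁻⁸)^5 = 2.15×10⁻³⁵

Ksp = 2.15×10⁻³⁵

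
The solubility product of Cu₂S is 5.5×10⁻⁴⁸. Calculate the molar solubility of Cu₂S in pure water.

1.1×10⁻¹⁶ M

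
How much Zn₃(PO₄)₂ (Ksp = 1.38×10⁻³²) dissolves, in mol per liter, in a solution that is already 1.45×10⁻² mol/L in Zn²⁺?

3.36×10⁻¹⁴ M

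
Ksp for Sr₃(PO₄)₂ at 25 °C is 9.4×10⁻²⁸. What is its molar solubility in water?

Sr₃(PO₄)₂(s) ⇌ 3 Sr²⁺(aq) + 2 PO₄³⁻(aq)
If s mol/L of Sr₃(PO₄)₂ dissolves, [Sr²⁺] = 3s and [PO₄³⁻] = 2s.
Ksp = [Sr²⁺]^3[PO₄³⁻]^2 = (3s)^3 · (2s)^2 = 108s^5
108s^5 = 9.4×10⁻²⁸  ⇒  s^5 = 8.7×10⁻³⁰
s = (8.7×10⁻³⁰)^(1/5) = 1.5×10⁻⁶ mol L⁻¹

1.5×10⁻⁶ M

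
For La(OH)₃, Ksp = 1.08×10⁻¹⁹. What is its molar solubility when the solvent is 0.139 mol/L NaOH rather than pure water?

4.02×10⁻¹⁷ M

La(OH)₃(s) ⇌ La³⁺(aq) + 3 OH⁻(aq)
With OH⁻ already at 0.139 mol/L and s small, take [OH⁻] ≈ 0.139 mol/L and [La³⁺] = s.
Ksp = [La³⁺][OH⁻]^3 = s(0.139)^3
s = 1.08×10⁻¹⁹ / (0.139)^3 = 4.02×10⁻¹⁷
s = 4.02×10⁻¹⁷ mol/L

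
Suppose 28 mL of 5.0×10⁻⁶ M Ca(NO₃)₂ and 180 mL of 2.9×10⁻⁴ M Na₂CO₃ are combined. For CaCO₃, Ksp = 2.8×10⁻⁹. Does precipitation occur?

The combined volume is 208 mL.
[Ca²⁺] = (5.0×10⁻⁶)(28)/208 = 6.7×10⁻⁷ M
[CO₃²⁻] = (2.9×10⁻⁴)(180)/208 = 2.5×10⁻⁴ M
Q = [Ca²⁺][CO₃²⁻] = 1.7×10⁻¹⁰
Q < Ksp (1.7×10⁻¹⁰ vs 2.8×10⁻⁹); the solution remains unsaturated and no precipitate forms.

No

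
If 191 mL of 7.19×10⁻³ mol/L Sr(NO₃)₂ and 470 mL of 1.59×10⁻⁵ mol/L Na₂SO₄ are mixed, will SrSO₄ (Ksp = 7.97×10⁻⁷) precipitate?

No

After mixing, V = 191 mL + 470 mL = 661 mL.
[Sr²⁺] = (7.19×10⁻³)(191)/661 = 2.08×10⁻³ mol/L
[SO₄²⁻] = (1.59×10⁻⁵)(470)/661 = 1.13×10⁻⁵ mol/L
Q = [Sr²⁺][SO₄²⁻] = 2.35×10⁻⁸
Q = 2.35×10⁻⁸ < Ksp = 7.97×10⁻⁷, so the solution is unsaturated and no precipitate forms.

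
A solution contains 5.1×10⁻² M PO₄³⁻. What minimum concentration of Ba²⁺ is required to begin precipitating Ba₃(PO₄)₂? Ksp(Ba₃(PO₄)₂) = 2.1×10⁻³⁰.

The threshold for precipitation is Q = Ksp.
Ba₃(PO₄)₂(s) ⇌ 3 Ba²⁺(aq) + 2 PO₄³⁻(aq)
Ksp = [Ba²⁺]^3[PO₄³⁻]^2 = [Ba²⁺]^3(5.1×10⁻²)^2
[Ba²⁺]^3 = 2.1×10⁻³⁰ / (5.1×10⁻²)^2 = 8.1×10⁻²⁸
[Ba²⁺] = 9.3×10⁻¹⁰ M

9.3×10⁻¹⁰ M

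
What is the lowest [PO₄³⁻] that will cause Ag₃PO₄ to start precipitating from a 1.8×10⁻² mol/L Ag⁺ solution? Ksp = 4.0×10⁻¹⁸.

Precipitation begins when Q = Ksp.
Ag₃PO₄(s) ⇌ 3 Ag⁺(aq) + PO₄³⁻(aq)
Ksp = [Ag⁺]^3[PO₄³⁻] = [PO₄³⁻](1.8×10⁻²)^3
[PO₄³⁻] = 4.0×10⁻¹⁸ / (1.8×10⁻²)^3 = 6.9×10⁻¹³
[PO₄³⁻] = 6.9×10⁻¹³ mol/L

6.9×10⁻¹³ M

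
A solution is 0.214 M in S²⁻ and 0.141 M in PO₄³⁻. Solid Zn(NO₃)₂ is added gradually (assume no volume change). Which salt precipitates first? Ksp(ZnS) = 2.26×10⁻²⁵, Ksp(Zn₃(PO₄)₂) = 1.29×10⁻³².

Precipitation begins when Q = Ksp.
For ZnS: [Zn²⁺] = (Ksp/[S²⁻]) = 1.06×10⁻²⁴ M
For Zn₃(PO₄)₂: [Zn²⁺] = (Ksp/[PO₄³⁻]^2)^(1/3) = 8.66×10⁻¹¹ M
ZnS requires the lower [Zn²⁺], so it precipitates first.

ZnS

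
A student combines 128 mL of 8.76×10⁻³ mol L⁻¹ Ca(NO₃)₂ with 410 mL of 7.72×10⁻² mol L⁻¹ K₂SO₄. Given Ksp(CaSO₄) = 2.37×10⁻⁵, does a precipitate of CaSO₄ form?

Yes

The combined volume is 538 mL.
[Ca²⁺] = (8.76×10⁻³)(128)/538 = 2.08×10⁻³ mol L⁻¹
[SO₄²⁻] = (7.72×10⁻²)(410)/538 = 5.88×10⁻² mol L⁻¹
Q = [Ca²⁺][SO₄²⁻] = 1.23×10⁻⁴
Since Q (1.23×10⁻⁴) exceeds Ksp (2.37×10⁻⁵), CaSO₄ will precipitate.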